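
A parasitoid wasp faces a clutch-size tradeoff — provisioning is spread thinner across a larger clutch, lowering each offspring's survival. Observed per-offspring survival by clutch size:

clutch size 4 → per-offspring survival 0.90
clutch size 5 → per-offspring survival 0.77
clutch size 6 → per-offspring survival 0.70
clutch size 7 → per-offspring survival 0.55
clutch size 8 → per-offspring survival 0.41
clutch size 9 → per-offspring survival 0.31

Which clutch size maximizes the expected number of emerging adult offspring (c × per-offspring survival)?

Expected emerging adult offspring = c × s(c):
  c=4: 4 × 0.90 = 3.600
  c=5: 5 × 0.77 = 3.850
  c=6: 6 × 0.70 = 4.200
  c=7: 7 × 0.55 = 3.850
  c=8: 8 × 0.41 = 3.280
  c=9: 9 × 0.31 = 2.790
Maximum at c = 6 (4.200 emerging adult offspring).

6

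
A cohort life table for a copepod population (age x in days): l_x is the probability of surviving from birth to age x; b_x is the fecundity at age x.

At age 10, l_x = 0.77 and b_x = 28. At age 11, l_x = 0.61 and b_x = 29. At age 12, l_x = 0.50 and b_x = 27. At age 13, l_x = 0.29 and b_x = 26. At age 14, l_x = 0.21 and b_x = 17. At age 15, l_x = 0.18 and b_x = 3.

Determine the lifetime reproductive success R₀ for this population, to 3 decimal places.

R₀ = Σ l_x b_x:
  age 10: 0.77 × 28 = 21.5600
  age 11: 0.61 × 29 = 17.6900
  age 12: 0.50 × 27 = 13.5000
  age 13: 0.29 × 26 = 7.5400
  age 14: 0.21 × 17 = 3.5700
  age 15: 0.18 × 3 = 0.5400
R₀ = 21.5600 + 17.6900 + 13.5000 + 7.5400 + 3.5700 + 0.5400 = 64.4000

64.400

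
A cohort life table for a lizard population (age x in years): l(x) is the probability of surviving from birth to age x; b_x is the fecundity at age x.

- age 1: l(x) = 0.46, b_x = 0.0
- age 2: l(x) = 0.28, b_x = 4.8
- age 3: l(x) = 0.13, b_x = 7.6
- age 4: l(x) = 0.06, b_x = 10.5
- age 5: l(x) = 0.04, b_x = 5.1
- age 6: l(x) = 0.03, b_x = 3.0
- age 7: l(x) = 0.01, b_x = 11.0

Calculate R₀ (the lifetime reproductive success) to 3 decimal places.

3.366

R₀ = Σ l(x) b_x:
  age 1: 0.46 × 0.0 = 0.0000
  age 2: 0.28 × 4.8 = 1.3440
  age 3: 0.13 × 7.6 = 0.9880
  age 4: 0.06 × 10.5 = 0.6300
  age 5: 0.04 × 5.1 = 0.2040
  age 6: 0.03 × 3.0 = 0.0900
  age 7: 0.01 × 11.0 = 0.1100
R₀ = 0.0000 + 1.3440 + 0.9880 + 0.6300 + 0.2040 + 0.0900 + 0.1100 = 3.3660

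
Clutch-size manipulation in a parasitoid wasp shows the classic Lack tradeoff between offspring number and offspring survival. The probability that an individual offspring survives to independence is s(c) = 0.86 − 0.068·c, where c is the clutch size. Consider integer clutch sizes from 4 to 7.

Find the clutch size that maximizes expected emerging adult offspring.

Expected emerging adult offspring = c × s(c):
  c=4: 4 × 0.588 = 2.352
  c=5: 5 × 0.520 = 2.600
  c=6: 6 × 0.452 = 2.712
  c=7: 7 × 0.384 = 2.688
Maximum at c = 6 (2.712 emerging adult offspring).

6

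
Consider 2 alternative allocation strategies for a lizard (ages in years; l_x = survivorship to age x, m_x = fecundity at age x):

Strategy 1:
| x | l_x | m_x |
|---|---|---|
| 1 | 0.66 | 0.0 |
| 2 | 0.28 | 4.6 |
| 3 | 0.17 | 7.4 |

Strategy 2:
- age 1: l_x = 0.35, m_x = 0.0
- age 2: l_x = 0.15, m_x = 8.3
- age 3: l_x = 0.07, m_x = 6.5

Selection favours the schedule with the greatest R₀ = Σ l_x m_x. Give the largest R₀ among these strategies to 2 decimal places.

2.55

Strategy 1: R₀ = 0.66×0.0 + 0.28×4.6 + 0.17×7.4 = 2.5460
Strategy 2: R₀ = 0.35×0.0 + 0.15×8.3 + 0.07×6.5 = 1.7000
Highest R₀: strategy 1 with 2.5460.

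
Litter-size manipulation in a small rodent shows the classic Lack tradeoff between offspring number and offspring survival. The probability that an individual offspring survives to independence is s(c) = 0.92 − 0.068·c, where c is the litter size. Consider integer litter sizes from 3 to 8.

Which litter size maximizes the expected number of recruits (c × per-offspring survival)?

Expected recruits = c × s(c):
  c=3: 3 × 0.716 = 2.148
  c=4: 4 × 0.648 = 2.592
  c=5: 5 × 0.580 = 2.900
  c=6: 6 × 0.512 = 3.072
  c=7: 7 × 0.444 = 3.108
  c=8: 8 × 0.376 = 3.008
Maximum at c = 7 (3.108 recruits).

7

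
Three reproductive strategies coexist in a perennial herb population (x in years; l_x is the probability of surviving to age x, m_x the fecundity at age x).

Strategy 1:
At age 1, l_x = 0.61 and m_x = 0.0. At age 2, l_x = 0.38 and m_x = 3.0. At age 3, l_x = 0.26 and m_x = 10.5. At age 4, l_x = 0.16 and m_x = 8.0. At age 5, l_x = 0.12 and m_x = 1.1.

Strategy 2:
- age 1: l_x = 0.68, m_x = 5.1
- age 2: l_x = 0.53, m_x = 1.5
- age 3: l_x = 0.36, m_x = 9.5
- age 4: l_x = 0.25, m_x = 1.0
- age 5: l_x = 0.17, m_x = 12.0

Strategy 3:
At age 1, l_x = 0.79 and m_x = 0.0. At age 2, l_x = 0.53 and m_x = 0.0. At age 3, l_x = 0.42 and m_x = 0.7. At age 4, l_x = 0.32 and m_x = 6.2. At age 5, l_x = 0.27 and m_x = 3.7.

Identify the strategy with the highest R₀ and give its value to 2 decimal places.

9.97

Strategy 1: R₀ = 0.61×0.0 + 0.38×3.0 + 0.26×10.5 + 0.16×8.0 + 0.12×1.1 = 5.2820
Strategy 2: R₀ = 0.68×5.1 + 0.53×1.5 + 0.36×9.5 + 0.25×1.0 + 0.17×12.0 = 9.9730
Strategy 3: R₀ = 0.79×0.0 + 0.53×0.0 + 0.42×0.7 + 0.32×6.2 + 0.27×3.7 = 3.2770
Highest R₀: strategy 2 with 9.9730.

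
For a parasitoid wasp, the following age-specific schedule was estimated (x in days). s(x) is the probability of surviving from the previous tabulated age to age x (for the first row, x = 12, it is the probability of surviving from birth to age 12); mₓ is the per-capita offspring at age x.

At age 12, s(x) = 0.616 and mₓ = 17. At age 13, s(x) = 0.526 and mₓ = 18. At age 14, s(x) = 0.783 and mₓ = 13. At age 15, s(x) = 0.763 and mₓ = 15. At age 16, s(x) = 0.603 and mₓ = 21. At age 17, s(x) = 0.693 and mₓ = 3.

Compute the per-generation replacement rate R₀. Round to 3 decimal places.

25.200

Survivorship from birth: l_x = s_12·s_13·…·s_x.
  l_12 = 0.61600
  l_13 = 0.32402
  l_14 = 0.25370
  l_15 = 0.19358
  l_16 = 0.11673
  l_17 = 0.08089
R₀ = Σ l_x mₓ:
  age 12: 0.61600 × 17 = 10.4720
  age 13: 0.32402 × 18 = 5.8324
  age 14: 0.25370 × 13 = 3.2981
  age 15: 0.19358 × 15 = 2.9037
  age 16: 0.11673 × 21 = 2.4513
  age 17: 0.08089 × 3 = 0.2427
R₀ = 10.4720 + 5.8324 + 3.2981 + 2.9037 + 2.4513 + 0.2427 = 25.2002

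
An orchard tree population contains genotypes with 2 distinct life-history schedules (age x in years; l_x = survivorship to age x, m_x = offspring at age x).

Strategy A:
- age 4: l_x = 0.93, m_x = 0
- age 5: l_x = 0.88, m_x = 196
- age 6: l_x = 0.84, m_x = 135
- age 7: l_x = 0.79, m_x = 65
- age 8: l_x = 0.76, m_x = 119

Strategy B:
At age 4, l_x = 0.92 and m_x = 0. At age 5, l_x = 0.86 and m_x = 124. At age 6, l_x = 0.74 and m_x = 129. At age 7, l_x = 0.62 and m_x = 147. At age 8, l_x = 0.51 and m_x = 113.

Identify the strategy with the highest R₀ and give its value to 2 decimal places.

Strategy A: R₀ = 0.93×0 + 0.88×196 + 0.84×135 + 0.79×65 + 0.76×119 = 427.6700
Strategy B: R₀ = 0.92×0 + 0.86×124 + 0.74×129 + 0.62×147 + 0.51×113 = 350.8700
Highest R₀: strategy A with 427.6700.

427.67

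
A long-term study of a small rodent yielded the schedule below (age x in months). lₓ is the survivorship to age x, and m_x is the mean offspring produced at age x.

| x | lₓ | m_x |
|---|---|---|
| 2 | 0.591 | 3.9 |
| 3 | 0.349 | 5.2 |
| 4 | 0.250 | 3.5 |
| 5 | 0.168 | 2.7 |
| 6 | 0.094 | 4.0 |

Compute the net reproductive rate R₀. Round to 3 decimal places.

R₀ = Σ lₓ m_x:
  age 2: 0.591 × 3.9 = 2.3049
  age 3: 0.349 × 5.2 = 1.8148
  age 4: 0.250 × 3.5 = 0.8750
  age 5: 0.168 × 2.7 = 0.4536
  age 6: 0.094 × 4.0 = 0.3760
R₀ = 2.3049 + 1.8148 + 0.8750 + 0.4536 + 0.3760 = 5.8243

5.824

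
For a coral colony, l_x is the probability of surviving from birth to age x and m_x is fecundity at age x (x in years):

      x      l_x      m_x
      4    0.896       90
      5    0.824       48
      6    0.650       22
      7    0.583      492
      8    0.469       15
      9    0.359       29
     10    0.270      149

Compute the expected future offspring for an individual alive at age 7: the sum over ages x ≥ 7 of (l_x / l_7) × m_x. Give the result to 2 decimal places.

l_7 = 0.583. Conditional survival from age 7 to x is l_x / l_7.
  x=7: (0.583/0.583) × 492 = 492.0000
  x=8: (0.469/0.583) × 15 = 12.0669
  x=9: (0.359/0.583) × 29 = 17.8576
  x=10: (0.270/0.583) × 149 = 69.0051
Sum = 492.0000 + 12.0669 + 17.8576 + 69.0051 = 590.9297

590.93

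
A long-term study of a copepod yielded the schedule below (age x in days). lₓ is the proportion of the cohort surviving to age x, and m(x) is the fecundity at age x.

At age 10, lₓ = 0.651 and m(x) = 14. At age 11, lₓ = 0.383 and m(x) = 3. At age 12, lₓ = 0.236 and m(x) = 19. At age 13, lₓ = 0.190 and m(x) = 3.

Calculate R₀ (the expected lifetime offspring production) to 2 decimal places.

15.32

R₀ = Σ lₓ m(x):
  age 10: 0.651 × 14 = 9.1140
  age 11: 0.383 × 3 = 1.1490
  age 12: 0.236 × 19 = 4.4840
  age 13: 0.190 × 3 = 0.5700
R₀ = 9.1140 + 1.1490 + 4.4840 + 0.5700 = 15.3170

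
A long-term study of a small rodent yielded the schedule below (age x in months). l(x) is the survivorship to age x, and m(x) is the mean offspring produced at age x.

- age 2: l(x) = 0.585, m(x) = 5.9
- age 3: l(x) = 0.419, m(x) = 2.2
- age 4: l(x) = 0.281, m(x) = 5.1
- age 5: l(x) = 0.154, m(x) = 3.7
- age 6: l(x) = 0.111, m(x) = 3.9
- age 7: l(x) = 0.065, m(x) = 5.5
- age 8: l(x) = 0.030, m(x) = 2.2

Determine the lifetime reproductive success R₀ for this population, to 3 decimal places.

7.233

R₀ = Σ l(x) m(x):
  age 2: 0.585 × 5.9 = 3.4515
  age 3: 0.419 × 2.2 = 0.9218
  age 4: 0.281 × 5.1 = 1.4331
  age 5: 0.154 × 3.7 = 0.5698
  age 6: 0.111 × 3.9 = 0.4329
  age 7: 0.065 × 5.5 = 0.3575
  age 8: 0.030 × 2.2 = 0.0660
R₀ = 3.4515 + 0.9218 + 1.4331 + 0.5698 + 0.4329 + 0.3575 + 0.0660 = 7.2326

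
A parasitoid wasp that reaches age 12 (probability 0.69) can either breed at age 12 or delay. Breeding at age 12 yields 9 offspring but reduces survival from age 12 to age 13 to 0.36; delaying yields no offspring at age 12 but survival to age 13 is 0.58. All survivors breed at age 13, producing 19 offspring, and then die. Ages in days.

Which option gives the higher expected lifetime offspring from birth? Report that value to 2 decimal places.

breed at age 12: R₀ = 0.69 × (9 + 0.36 × 19) = 0.69 × 15.8400 = 10.9296
delay to age 13: R₀ = 0.69 × (0.58 × 19) = 0.69 × 11.0200 = 7.6038
Higher: breed at age 12 (10.9296).

10.93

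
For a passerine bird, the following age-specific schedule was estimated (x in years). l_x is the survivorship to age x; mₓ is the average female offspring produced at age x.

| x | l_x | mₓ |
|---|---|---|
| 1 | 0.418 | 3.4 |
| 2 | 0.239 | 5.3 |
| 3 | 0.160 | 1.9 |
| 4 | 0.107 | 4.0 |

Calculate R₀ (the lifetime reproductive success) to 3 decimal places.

R₀ = Σ l_x mₓ:
  age 1: 0.418 × 3.4 = 1.4212
  age 2: 0.239 × 5.3 = 1.2667
  age 3: 0.160 × 1.9 = 0.3040
  age 4: 0.107 × 4.0 = 0.4280
R₀ = 1.4212 + 1.2667 + 0.3040 + 0.4280 = 3.4199

3.420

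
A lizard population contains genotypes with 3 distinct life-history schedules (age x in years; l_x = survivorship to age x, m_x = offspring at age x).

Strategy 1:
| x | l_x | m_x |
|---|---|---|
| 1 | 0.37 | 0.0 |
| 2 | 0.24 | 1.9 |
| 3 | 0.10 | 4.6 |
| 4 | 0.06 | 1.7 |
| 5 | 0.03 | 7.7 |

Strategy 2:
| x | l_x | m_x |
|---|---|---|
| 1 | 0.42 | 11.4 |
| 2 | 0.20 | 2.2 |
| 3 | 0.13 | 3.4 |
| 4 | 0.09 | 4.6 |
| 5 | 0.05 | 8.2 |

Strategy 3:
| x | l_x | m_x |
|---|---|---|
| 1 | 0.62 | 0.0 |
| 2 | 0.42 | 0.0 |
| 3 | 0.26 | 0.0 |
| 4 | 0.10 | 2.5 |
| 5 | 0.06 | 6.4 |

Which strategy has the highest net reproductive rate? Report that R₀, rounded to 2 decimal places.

6.49

Strategy 1: R₀ = 0.37×0.0 + 0.24×1.9 + 0.10×4.6 + 0.06×1.7 + 0.03×7.7 = 1.2490
Strategy 2: R₀ = 0.42×11.4 + 0.20×2.2 + 0.13×3.4 + 0.09×4.6 + 0.05×8.2 = 6.4940
Strategy 3: R₀ = 0.62×0.0 + 0.42×0.0 + 0.26×0.0 + 0.10×2.5 + 0.06×6.4 = 0.6340
Highest R₀: strategy 2 with 6.4940.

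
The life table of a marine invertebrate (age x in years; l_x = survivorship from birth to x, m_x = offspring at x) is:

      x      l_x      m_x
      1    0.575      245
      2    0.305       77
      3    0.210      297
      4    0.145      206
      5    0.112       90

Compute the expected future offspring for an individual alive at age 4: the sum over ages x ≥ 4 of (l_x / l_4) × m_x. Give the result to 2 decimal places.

l_4 = 0.145. Conditional survival from age 4 to x is l_x / l_4.
  x=4: (0.145/0.145) × 206 = 206.0000
  x=5: (0.112/0.145) × 90 = 69.5172
Sum = 206.0000 + 69.5172 = 275.5172

275.52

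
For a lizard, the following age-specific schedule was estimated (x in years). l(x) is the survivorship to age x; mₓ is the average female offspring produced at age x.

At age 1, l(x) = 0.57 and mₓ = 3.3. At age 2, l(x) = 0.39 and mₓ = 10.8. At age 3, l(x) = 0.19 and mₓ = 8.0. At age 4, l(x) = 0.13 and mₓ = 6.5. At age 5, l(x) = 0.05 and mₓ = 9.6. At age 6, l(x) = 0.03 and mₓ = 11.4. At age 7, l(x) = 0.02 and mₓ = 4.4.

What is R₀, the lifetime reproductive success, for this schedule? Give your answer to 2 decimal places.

R₀ = Σ l(x) mₓ:
  age 1: 0.57 × 3.3 = 1.8810
  age 2: 0.39 × 10.8 = 4.2120
  age 3: 0.19 × 8.0 = 1.5200
  age 4: 0.13 × 6.5 = 0.8450
  age 5: 0.05 × 9.6 = 0.4800
  age 6: 0.03 × 11.4 = 0.3420
  age 7: 0.02 × 4.4 = 0.0880
R₀ = 1.8810 + 4.2120 + 1.5200 + 0.8450 + 0.4800 + 0.3420 + 0.0880 = 9.3680

9.37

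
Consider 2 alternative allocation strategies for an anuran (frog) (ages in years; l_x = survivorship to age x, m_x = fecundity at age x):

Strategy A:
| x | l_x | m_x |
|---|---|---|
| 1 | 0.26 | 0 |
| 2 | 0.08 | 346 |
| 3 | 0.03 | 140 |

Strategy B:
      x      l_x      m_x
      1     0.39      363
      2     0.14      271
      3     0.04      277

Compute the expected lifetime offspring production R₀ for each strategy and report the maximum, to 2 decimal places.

Strategy A: R₀ = 0.26×0 + 0.08×346 + 0.03×140 = 31.8800
Strategy B: R₀ = 0.39×363 + 0.14×271 + 0.04×277 = 190.5900
Highest R₀: strategy B with 190.5900.

190.59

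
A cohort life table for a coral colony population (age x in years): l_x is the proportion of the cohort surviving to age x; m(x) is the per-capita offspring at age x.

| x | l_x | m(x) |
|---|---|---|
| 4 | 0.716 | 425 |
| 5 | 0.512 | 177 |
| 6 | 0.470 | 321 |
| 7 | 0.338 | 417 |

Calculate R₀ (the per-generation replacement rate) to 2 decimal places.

686.74

R₀ = Σ l_x m(x):
  age 4: 0.716 × 425 = 304.3000
  age 5: 0.512 × 177 = 90.6240
  age 6: 0.470 × 321 = 150.8700
  age 7: 0.338 × 417 = 140.9460
R₀ = 304.3000 + 90.6240 + 150.8700 + 140.9460 = 686.7400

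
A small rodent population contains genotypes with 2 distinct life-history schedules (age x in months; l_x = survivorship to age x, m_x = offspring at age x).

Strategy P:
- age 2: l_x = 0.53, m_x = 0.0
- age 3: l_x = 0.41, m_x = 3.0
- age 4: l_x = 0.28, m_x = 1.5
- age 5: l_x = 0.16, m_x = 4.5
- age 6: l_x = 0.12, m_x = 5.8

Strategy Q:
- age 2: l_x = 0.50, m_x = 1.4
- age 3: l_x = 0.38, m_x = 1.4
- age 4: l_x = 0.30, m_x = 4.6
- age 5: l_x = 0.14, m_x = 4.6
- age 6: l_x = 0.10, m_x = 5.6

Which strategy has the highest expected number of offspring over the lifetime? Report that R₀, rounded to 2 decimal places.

Strategy P: R₀ = 0.53×0.0 + 0.41×3.0 + 0.28×1.5 + 0.16×4.5 + 0.12×5.8 = 3.0660
Strategy Q: R₀ = 0.50×1.4 + 0.38×1.4 + 0.30×4.6 + 0.14×4.6 + 0.10×5.6 = 3.8160
Highest R₀: strategy Q with 3.8160.

3.82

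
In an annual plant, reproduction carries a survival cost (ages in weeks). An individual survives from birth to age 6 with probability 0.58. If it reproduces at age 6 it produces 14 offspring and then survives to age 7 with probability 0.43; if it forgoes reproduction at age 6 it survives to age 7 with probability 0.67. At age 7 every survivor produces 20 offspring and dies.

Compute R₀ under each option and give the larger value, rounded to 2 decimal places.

13.11

breed at age 6: R₀ = 0.58 × (14 + 0.43 × 20) = 0.58 × 22.6000 = 13.1080
delay to age 7: R₀ = 0.58 × (0.67 × 20) = 0.58 × 13.4000 = 7.7720
Higher: breed at age 6 (13.1080).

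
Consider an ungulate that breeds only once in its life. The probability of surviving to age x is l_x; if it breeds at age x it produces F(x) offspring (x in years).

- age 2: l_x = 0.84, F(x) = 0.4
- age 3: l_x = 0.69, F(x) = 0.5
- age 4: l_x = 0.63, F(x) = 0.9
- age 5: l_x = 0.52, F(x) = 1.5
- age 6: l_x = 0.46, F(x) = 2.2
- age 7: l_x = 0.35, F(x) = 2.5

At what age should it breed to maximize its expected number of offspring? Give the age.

6

Expected offspring if breeding at age x = l_x × F(x):
  age 2: 0.84 × 0.4 = 0.336
  age 3: 0.69 × 0.5 = 0.345
  age 4: 0.63 × 0.9 = 0.567
  age 5: 0.52 × 1.5 = 0.780
  age 6: 0.46 × 2.2 = 1.012
  age 7: 0.35 × 2.5 = 0.875
Maximum at age 6 (1.012).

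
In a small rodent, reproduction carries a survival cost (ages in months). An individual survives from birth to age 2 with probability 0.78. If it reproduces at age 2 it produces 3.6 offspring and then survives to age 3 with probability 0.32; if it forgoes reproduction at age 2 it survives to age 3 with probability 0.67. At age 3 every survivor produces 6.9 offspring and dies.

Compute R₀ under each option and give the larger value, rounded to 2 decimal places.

4.53

breed at age 2: R₀ = 0.78 × (3.6 + 0.32 × 6.9) = 0.78 × 5.8080 = 4.5302
delay to age 3: R₀ = 0.78 × (0.67 × 6.9) = 0.78 × 4.6230 = 3.6059
Higher: breed at age 2 (4.5302).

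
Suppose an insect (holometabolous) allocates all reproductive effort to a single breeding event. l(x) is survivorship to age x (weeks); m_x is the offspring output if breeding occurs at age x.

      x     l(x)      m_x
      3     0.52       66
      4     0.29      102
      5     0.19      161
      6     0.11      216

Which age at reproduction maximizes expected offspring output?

Expected offspring if breeding at age x = l(x) × m_x:
  age 3: 0.52 × 66 = 34.320
  age 4: 0.29 × 102 = 29.580
  age 5: 0.19 × 161 = 30.590
  age 6: 0.11 × 216 = 23.760
Maximum at age 3 (34.320).

3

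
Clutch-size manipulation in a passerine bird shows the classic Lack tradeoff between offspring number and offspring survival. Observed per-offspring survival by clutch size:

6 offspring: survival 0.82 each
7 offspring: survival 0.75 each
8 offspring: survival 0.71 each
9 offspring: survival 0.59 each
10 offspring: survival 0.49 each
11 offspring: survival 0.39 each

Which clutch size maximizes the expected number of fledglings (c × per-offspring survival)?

8

Expected fledglings = c × s(c):
  c=6: 6 × 0.82 = 4.920
  c=7: 7 × 0.75 = 5.250
  c=8: 8 × 0.71 = 5.680
  c=9: 9 × 0.59 = 5.310
  c=10: 10 × 0.49 = 4.900
  c=11: 11 × 0.39 = 4.290
Maximum at c = 8 (5.680 fledglings).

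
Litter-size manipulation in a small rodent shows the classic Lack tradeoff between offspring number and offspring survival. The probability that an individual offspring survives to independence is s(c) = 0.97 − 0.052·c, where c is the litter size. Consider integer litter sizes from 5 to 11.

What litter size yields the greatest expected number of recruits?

Expected recruits = c × s(c):
  c=5: 5 × 0.710 = 3.550
  c=6: 6 × 0.658 = 3.948
  c=7: 7 × 0.606 = 4.242
  c=8: 8 × 0.554 = 4.432
  c=9: 9 × 0.502 = 4.518
  c=10: 10 × 0.450 = 4.500
  c=11: 11 × 0.398 = 4.378
Maximum at c = 9 (4.518 recruits).

9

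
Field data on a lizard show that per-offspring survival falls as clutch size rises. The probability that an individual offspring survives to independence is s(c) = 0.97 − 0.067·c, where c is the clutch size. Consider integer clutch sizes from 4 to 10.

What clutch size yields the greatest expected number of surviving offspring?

Expected surviving offspring = c × s(c):
  c=4: 4 × 0.702 = 2.808
  c=5: 5 × 0.635 = 3.175
  c=6: 6 × 0.568 = 3.408
  c=7: 7 × 0.501 = 3.507
  c=8: 8 × 0.434 = 3.472
  c=9: 9 × 0.367 = 3.303
  c=10: 10 × 0.300 = 3.000
Maximum at c = 7 (3.507 surviving offspring).

7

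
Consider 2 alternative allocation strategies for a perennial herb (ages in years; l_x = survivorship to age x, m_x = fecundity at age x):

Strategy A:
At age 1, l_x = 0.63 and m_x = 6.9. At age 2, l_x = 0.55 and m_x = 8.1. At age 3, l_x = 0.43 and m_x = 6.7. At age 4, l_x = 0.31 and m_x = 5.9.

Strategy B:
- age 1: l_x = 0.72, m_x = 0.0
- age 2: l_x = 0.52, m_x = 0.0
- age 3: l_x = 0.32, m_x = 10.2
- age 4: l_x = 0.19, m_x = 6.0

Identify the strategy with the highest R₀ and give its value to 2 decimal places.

Strategy A: R₀ = 0.63×6.9 + 0.55×8.1 + 0.43×6.7 + 0.31×5.9 = 13.5120
Strategy B: R₀ = 0.72×0.0 + 0.52×0.0 + 0.32×10.2 + 0.19×6.0 = 4.4040
Highest R₀: strategy A with 13.5120.

13.51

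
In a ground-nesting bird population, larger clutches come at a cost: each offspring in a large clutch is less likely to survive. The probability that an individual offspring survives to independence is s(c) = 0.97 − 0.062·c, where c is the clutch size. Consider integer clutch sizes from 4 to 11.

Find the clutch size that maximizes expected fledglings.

Expected fledglings = c × s(c):
  c=4: 4 × 0.722 = 2.888
  c=5: 5 × 0.660 = 3.300
  c=6: 6 × 0.598 = 3.588
  c=7: 7 × 0.536 = 3.752
  c=8: 8 × 0.474 = 3.792
  c=9: 9 × 0.412 = 3.708
  c=10: 10 × 0.350 = 3.500
  c=11: 11 × 0.288 = 3.168
Maximum at c = 8 (3.792 fledglings).

8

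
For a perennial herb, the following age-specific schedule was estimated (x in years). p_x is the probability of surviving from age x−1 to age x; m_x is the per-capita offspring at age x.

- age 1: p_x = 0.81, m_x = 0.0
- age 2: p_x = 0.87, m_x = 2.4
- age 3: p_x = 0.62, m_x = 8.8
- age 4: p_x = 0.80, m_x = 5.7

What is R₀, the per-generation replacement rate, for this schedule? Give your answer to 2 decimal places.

Survivorship from birth: l_x = p_1·p_2·…·p_x.
  l_1 = 0.81000
  l_2 = 0.70470
  l_3 = 0.43691
  l_4 = 0.34953
R₀ = Σ l_x m_x:
  age 1: 0.81000 × 0.0 = 0.0000
  age 2: 0.70470 × 2.4 = 1.6913
  age 3: 0.43691 × 8.8 = 3.8448
  age 4: 0.34953 × 5.7 = 1.9923
R₀ = 0.0000 + 1.6913 + 3.8448 + 1.9923 = 7.5284

7.53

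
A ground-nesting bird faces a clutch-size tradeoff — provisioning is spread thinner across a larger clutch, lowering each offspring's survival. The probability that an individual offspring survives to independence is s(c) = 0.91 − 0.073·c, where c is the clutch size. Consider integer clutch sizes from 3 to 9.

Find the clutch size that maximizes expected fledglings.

6

Expected fledglings = c × s(c):
  c=3: 3 × 0.691 = 2.073
  c=4: 4 × 0.618 = 2.472
  c=5: 5 × 0.545 = 2.725
  c=6: 6 × 0.472 = 2.832
  c=7: 7 × 0.399 = 2.793
  c=8: 8 × 0.326 = 2.608
  c=9: 9 × 0.253 = 2.277
Maximum at c = 6 (2.832 fledglings).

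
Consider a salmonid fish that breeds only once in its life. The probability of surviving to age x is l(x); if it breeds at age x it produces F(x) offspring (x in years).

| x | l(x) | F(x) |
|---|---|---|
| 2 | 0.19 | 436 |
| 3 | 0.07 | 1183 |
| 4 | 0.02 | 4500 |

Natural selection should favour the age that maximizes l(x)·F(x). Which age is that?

4

Expected offspring if breeding at age x = l(x) × F(x):
  age 2: 0.19 × 436 = 82.840
  age 3: 0.07 × 1183 = 82.810
  age 4: 0.02 × 4500 = 90.000
Maximum at age 4 (90.000).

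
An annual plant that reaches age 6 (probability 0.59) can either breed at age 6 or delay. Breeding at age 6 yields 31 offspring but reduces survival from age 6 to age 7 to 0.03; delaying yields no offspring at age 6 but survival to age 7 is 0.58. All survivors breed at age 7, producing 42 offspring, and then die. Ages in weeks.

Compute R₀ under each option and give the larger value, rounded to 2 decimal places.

19.03

breed at age 6: R₀ = 0.59 × (31 + 0.03 × 42) = 0.59 × 32.2600 = 19.0334
delay to age 7: R₀ = 0.59 × (0.58 × 42) = 0.59 × 24.3600 = 14.3724
Higher: breed at age 6 (19.0334).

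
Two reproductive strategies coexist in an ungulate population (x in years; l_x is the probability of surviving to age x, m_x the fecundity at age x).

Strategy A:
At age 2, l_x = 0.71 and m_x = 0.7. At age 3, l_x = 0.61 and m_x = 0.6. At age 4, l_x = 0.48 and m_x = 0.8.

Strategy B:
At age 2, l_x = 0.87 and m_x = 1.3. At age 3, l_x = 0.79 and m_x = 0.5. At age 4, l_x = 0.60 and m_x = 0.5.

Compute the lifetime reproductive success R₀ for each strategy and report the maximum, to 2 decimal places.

Strategy A: R₀ = 0.71×0.7 + 0.61×0.6 + 0.48×0.8 = 1.2470
Strategy B: R₀ = 0.87×1.3 + 0.79×0.5 + 0.60×0.5 = 1.8260
Highest R₀: strategy B with 1.8260.

1.83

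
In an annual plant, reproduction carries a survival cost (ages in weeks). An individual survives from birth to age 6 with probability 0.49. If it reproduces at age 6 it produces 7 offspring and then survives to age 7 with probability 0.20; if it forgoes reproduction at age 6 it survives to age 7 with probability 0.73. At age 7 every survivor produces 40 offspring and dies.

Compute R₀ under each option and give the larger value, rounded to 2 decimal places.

breed at age 6: R₀ = 0.49 × (7 + 0.20 × 40) = 0.49 × 15.0000 = 7.3500
delay to age 7: R₀ = 0.49 × (0.73 × 40) = 0.49 × 29.2000 = 14.3080
Higher: delay to age 7 (14.3080).

14.31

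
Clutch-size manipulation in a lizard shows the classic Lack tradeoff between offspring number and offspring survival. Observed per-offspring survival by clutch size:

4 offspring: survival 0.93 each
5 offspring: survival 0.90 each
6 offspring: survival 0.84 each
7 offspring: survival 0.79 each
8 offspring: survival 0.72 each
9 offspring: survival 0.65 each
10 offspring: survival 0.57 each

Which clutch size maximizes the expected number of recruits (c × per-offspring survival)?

9

Expected recruits = c × s(c):
  c=4: 4 × 0.93 = 3.720
  c=5: 5 × 0.90 = 4.500
  c=6: 6 × 0.84 = 5.040
  c=7: 7 × 0.79 = 5.530
  c=8: 8 × 0.72 = 5.760
  c=9: 9 × 0.65 = 5.850
  c=10: 10 × 0.57 = 5.700
Maximum at c = 9 (5.850 recruits).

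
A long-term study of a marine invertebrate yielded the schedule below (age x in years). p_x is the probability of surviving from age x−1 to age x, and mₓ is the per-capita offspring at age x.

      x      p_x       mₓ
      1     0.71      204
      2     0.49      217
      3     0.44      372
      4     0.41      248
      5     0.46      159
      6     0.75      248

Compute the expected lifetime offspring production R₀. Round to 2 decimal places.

Survivorship from birth: l_x = p_1·p_2·…·p_x.
  l_1 = 0.71000
  l_2 = 0.34790
  l_3 = 0.15308
  l_4 = 0.06276
  l_5 = 0.02887
  l_6 = 0.02165
R₀ = Σ l_x mₓ:
  age 1: 0.71000 × 204 = 144.8400
  age 2: 0.34790 × 217 = 75.4943
  age 3: 0.15308 × 372 = 56.9458
  age 4: 0.06276 × 248 = 15.5645
  age 5: 0.02887 × 159 = 4.5903
  age 6: 0.02165 × 248 = 5.3692
R₀ = 144.8400 + 75.4943 + 56.9458 + 15.5645 + 4.5903 + 5.3692 = 302.8041

302.80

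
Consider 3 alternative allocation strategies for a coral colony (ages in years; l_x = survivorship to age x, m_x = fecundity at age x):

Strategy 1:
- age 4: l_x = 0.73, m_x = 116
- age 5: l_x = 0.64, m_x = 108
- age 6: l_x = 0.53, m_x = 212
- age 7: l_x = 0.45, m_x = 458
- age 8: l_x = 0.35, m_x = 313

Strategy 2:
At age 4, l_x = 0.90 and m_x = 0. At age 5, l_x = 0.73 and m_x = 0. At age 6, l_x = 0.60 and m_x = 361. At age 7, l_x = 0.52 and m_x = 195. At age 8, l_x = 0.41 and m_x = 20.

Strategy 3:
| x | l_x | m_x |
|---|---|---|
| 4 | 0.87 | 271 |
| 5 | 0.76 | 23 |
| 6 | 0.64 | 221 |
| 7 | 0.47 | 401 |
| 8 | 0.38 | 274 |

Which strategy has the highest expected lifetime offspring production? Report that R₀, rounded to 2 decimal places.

687.28

Strategy 1: R₀ = 0.73×116 + 0.64×108 + 0.53×212 + 0.45×458 + 0.35×313 = 581.8100
Strategy 2: R₀ = 0.90×0 + 0.73×0 + 0.60×361 + 0.52×195 + 0.41×20 = 326.2000
Strategy 3: R₀ = 0.87×271 + 0.76×23 + 0.64×221 + 0.47×401 + 0.38×274 = 687.2800
Highest R₀: strategy 3 with 687.2800.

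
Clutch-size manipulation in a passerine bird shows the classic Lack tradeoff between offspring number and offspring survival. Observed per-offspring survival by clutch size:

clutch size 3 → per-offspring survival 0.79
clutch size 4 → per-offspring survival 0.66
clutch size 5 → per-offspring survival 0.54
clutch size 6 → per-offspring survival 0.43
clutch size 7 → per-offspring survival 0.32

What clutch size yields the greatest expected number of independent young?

5

Expected independent young = c × s(c):
  c=3: 3 × 0.79 = 2.370
  c=4: 4 × 0.66 = 2.640
  c=5: 5 × 0.54 = 2.700
  c=6: 6 × 0.43 = 2.580
  c=7: 7 × 0.32 = 2.240
Maximum at c = 5 (2.700 independent young).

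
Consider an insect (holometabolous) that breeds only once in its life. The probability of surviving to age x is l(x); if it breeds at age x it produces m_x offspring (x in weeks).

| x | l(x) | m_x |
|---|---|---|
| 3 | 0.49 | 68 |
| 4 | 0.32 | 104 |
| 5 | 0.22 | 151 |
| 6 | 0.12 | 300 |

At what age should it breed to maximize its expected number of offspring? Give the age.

Expected offspring if breeding at age x = l(x) × m_x:
  age 3: 0.49 × 68 = 33.320
  age 4: 0.32 × 104 = 33.280
  age 5: 0.22 × 151 = 33.220
  age 6: 0.12 × 300 = 36.000
Maximum at age 6 (36.000).

6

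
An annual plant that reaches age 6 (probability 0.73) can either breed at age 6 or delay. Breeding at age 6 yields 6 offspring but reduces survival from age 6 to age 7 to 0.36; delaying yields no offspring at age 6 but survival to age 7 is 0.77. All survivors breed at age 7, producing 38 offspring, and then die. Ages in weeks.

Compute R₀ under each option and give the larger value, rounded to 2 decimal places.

breed at age 6: R₀ = 0.73 × (6 + 0.36 × 38) = 0.73 × 19.6800 = 14.3664
delay to age 7: R₀ = 0.73 × (0.77 × 38) = 0.73 × 29.2600 = 21.3598
Higher: delay to age 7 (21.3598).

21.36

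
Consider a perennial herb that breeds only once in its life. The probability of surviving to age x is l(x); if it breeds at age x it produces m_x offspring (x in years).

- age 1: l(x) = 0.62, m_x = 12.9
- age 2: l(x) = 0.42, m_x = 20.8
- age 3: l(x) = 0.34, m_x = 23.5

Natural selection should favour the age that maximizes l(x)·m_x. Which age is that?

Expected offspring if breeding at age x = l(x) × m_x:
  age 1: 0.62 × 12.9 = 7.998
  age 2: 0.42 × 20.8 = 8.736
  age 3: 0.34 × 23.5 = 7.990
Maximum at age 2 (8.736).

2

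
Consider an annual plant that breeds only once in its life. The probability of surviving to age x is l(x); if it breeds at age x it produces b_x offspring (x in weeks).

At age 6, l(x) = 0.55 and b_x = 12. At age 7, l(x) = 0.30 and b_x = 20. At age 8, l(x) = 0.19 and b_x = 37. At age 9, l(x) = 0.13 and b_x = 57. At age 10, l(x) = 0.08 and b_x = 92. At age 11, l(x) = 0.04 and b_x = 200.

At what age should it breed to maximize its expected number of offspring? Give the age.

Expected offspring if breeding at age x = l(x) × b_x:
  age 6: 0.55 × 12 = 6.600
  age 7: 0.30 × 20 = 6.000
  age 8: 0.19 × 37 = 7.030
  age 9: 0.13 × 57 = 7.410
  age 10: 0.08 × 92 = 7.360
  age 11: 0.04 × 200 = 8.000
Maximum at age 11 (8.000).

11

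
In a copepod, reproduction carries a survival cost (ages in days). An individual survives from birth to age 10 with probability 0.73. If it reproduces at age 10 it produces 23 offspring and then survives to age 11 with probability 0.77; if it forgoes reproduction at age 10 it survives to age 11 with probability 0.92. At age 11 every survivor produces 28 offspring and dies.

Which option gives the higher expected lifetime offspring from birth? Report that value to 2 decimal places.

32.53

breed at age 10: R₀ = 0.73 × (23 + 0.77 × 28) = 0.73 × 44.5600 = 32.5288
delay to age 11: R₀ = 0.73 × (0.92 × 28) = 0.73 × 25.7600 = 18.8048
Higher: breed at age 10 (32.5288).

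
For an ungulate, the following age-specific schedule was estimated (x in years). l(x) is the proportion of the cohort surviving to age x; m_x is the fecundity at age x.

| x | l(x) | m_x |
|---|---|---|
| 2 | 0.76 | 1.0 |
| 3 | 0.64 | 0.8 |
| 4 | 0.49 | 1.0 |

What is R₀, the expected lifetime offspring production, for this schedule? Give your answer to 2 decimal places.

R₀ = Σ l(x) m_x:
  age 2: 0.76 × 1.0 = 0.7600
  age 3: 0.64 × 0.8 = 0.5120
  age 4: 0.49 × 1.0 = 0.4900
R₀ = 0.7600 + 0.5120 + 0.4900 = 1.7620

1.76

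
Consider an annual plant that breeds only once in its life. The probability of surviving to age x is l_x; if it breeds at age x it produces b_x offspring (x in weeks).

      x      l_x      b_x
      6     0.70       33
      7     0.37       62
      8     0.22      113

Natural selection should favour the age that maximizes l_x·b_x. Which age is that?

8

Expected offspring if breeding at age x = l_x × b_x:
  age 6: 0.70 × 33 = 23.100
  age 7: 0.37 × 62 = 22.940
  age 8: 0.22 × 113 = 24.860
Maximum at age 8 (24.860).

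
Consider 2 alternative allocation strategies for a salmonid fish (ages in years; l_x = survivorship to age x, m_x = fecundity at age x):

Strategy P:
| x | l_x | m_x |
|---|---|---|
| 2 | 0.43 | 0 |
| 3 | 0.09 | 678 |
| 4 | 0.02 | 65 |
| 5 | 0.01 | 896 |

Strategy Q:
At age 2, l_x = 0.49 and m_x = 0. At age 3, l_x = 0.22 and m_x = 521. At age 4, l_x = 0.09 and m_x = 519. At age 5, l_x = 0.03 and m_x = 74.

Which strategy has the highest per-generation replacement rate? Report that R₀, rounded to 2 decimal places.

Strategy P: R₀ = 0.43×0 + 0.09×678 + 0.02×65 + 0.01×896 = 71.2800
Strategy Q: R₀ = 0.49×0 + 0.22×521 + 0.09×519 + 0.03×74 = 163.5500
Highest R₀: strategy Q with 163.5500.

163.55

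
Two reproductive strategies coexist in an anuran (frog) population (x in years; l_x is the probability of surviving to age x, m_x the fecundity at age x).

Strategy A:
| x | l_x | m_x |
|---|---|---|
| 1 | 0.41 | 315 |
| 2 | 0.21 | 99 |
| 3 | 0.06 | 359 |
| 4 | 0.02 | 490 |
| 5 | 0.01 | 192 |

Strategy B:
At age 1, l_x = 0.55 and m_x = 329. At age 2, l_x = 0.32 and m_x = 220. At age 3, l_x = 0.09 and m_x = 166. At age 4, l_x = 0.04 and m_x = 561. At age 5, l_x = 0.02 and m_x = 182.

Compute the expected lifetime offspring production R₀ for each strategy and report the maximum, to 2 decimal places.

Strategy A: R₀ = 0.41×315 + 0.21×99 + 0.06×359 + 0.02×490 + 0.01×192 = 183.2000
Strategy B: R₀ = 0.55×329 + 0.32×220 + 0.09×166 + 0.04×561 + 0.02×182 = 292.3700
Highest R₀: strategy B with 292.3700.

292.37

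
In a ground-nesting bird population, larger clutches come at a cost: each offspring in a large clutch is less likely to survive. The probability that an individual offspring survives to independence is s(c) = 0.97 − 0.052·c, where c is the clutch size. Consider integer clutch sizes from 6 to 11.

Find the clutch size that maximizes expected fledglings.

9

Expected fledglings = c × s(c):
  c=6: 6 × 0.658 = 3.948
  c=7: 7 × 0.606 = 4.242
  c=8: 8 × 0.554 = 4.432
  c=9: 9 × 0.502 = 4.518
  c=10: 10 × 0.450 = 4.500
  c=11: 11 × 0.398 = 4.378
Maximum at c = 9 (4.518 fledglings).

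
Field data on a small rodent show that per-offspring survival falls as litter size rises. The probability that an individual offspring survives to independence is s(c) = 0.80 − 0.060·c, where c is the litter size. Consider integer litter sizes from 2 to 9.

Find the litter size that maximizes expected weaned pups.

Expected weaned pups = c × s(c):
  c=2: 2 × 0.680 = 1.360
  c=3: 3 × 0.620 = 1.860
  c=4: 4 × 0.560 = 2.240
  c=5: 5 × 0.500 = 2.500
  c=6: 6 × 0.440 = 2.640
  c=7: 7 × 0.380 = 2.660
  c=8: 8 × 0.320 = 2.560
  c=9: 9 × 0.260 = 2.340
Maximum at c = 7 (2.660 weaned pups).

7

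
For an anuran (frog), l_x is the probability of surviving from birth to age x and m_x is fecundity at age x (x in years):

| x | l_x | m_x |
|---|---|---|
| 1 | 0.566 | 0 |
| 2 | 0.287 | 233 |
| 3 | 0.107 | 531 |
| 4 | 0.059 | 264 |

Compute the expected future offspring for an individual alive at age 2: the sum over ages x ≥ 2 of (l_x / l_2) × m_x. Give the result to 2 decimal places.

l_2 = 0.287. Conditional survival from age 2 to x is l_x / l_2.
  x=2: (0.287/0.287) × 233 = 233.0000
  x=3: (0.107/0.287) × 531 = 197.9686
  x=4: (0.059/0.287) × 264 = 54.2718
Sum = 233.0000 + 197.9686 + 54.2718 = 485.2404

485.24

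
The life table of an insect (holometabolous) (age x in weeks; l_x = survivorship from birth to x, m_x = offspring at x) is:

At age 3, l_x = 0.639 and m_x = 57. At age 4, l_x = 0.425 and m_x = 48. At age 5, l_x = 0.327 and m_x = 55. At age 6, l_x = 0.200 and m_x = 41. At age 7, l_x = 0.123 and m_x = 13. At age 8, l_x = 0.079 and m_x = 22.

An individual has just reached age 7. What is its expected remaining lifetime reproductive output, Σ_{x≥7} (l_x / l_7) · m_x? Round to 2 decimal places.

l_7 = 0.123. Conditional survival from age 7 to x is l_x / l_7.
  x=7: (0.123/0.123) × 13 = 13.0000
  x=8: (0.079/0.123) × 22 = 14.1301
Sum = 13.0000 + 14.1301 = 27.1301

27.13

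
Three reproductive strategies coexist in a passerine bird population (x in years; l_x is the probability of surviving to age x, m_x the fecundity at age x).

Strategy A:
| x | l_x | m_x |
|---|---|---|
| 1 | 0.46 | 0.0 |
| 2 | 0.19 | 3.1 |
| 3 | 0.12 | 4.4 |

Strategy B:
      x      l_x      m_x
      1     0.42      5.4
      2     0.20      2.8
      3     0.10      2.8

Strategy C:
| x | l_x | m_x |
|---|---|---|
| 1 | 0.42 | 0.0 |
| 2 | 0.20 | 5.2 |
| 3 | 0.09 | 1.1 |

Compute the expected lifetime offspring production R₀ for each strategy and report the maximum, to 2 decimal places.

Strategy A: R₀ = 0.46×0.0 + 0.19×3.1 + 0.12×4.4 = 1.1170
Strategy B: R₀ = 0.42×5.4 + 0.20×2.8 + 0.10×2.8 = 3.1080
Strategy C: R₀ = 0.42×0.0 + 0.20×5.2 + 0.09×1.1 = 1.1390
Highest R₀: strategy B with 3.1080.

3.11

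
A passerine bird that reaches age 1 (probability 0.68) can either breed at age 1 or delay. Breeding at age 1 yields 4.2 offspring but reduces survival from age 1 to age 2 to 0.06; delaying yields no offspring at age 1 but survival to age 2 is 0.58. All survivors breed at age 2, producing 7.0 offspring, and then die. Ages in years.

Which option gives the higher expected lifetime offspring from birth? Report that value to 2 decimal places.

3.14

breed at age 1: R₀ = 0.68 × (4.2 + 0.06 × 7.0) = 0.68 × 4.6200 = 3.1416
delay to age 2: R₀ = 0.68 × (0.58 × 7.0) = 0.68 × 4.0600 = 2.7608
Higher: breed at age 1 (3.1416).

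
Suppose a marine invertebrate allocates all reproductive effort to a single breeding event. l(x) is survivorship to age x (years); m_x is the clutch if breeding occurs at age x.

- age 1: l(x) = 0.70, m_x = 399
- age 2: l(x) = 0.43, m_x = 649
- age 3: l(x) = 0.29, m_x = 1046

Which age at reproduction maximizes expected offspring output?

Expected offspring if breeding at age x = l(x) × m_x:
  age 1: 0.70 × 399 = 279.300
  age 2: 0.43 × 649 = 279.070
  age 3: 0.29 × 1046 = 303.340
Maximum at age 3 (303.340).

3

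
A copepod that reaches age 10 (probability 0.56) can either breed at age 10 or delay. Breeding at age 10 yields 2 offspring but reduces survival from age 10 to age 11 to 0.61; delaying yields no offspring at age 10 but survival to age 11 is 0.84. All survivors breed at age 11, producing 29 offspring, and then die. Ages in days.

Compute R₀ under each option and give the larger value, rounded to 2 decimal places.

breed at age 10: R₀ = 0.56 × (2 + 0.61 × 29) = 0.56 × 19.6900 = 11.0264
delay to age 11: R₀ = 0.56 × (0.84 × 29) = 0.56 × 24.3600 = 13.6416
Higher: delay to age 11 (13.6416).

13.64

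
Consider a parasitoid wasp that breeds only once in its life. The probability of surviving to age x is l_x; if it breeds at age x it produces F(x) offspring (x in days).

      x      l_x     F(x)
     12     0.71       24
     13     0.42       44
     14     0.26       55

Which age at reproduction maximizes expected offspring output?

Expected offspring if breeding at age x = l_x × F(x):
  age 12: 0.71 × 24 = 17.040
  age 13: 0.42 × 44 = 18.480
  age 14: 0.26 × 55 = 14.300
Maximum at age 13 (18.480).

13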